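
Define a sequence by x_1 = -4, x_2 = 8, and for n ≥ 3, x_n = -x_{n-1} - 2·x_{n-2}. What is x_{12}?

272

x_3 = 0;  x_4 = -16;  x_5 = 16;  x_6 = 16;  x_7 = -48;  x_8 = 16;  x_9 = 80;  x_{10} = -112;  x_{11} = -48;  x_{12} = 272.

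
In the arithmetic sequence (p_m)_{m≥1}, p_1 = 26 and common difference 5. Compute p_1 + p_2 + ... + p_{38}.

4503

p_m = 26 + (m - 1)·5.
p_{38} = 211; S = 38·(26 + 211)/2 = 4503.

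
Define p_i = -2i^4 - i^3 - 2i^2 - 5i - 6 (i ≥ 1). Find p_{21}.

p_{21} = -2·21^4 - 1·21^3 - 2·21^2 - 5·21 - 6 = -399216.

-399216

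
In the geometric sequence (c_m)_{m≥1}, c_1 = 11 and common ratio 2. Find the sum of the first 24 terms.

184549365

c_m = 11·2^(m-1).
S = 11·(2^24 - 1)/(2 - 1) = 11·(16777216 - 1)/(1) = 184549365.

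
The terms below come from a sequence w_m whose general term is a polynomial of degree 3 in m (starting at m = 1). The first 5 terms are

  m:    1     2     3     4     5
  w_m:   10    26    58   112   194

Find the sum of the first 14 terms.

1st diffs: 16, 32, 54, 82.
2nd diffs: 16, 22, 28.
3rd diffs: 6, 6 (constant).
Newton forward-difference form: w_m = 10 + 16·C(m-1,1) + 16·C(m-1,2) + 6·C(m-1,3).
Continuing: …, 310, 466, 668, 922, …, w_{14} = 3182.
Summing m = 1..14 (14 terms) gives 13426.

13426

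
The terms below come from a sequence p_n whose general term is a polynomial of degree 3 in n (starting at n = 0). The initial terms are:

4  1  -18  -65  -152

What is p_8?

1st diffs: -3, -19, -47, -87.
2nd diffs: -16, -28, -40.
3rd diffs: -12, -12 (constant).
Newton forward-difference form: p_n = 4 + (-3)·C(n,1) + (-16)·C(n,2) + (-12)·C(n,3).
At n = 8: n = 8, so p_8 = 4 - 24 - 448 - 672 = -1140.

-1140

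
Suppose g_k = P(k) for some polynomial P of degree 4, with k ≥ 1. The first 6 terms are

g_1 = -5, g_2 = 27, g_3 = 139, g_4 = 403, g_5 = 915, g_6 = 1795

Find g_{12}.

24547

1st diffs: 32, 112, 264, 512, 880.
2nd diffs: 80, 152, 248, 368.
3rd diffs: 72, 96, 120.
4th diffs: 24, 24 (constant).
Newton forward-difference form: g_k = -5 + 32·C(k-1,1) + 80·C(k-1,2) + 72·C(k-1,3) + 24·C(k-1,4).
At k = 12: k-1 = 11, so g_{12} = -5 + 352 + 4400 + 11880 + 7920 = 24547.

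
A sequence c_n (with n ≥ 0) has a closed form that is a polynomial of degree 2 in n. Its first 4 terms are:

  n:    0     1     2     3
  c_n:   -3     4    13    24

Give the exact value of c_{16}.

349

1st diffs: 7, 9, 11.
2nd diffs: 2, 2 (constant).
So c_n = n^2 + 6n - 3.
Evaluating at n = 16 gives c_{16} = 349.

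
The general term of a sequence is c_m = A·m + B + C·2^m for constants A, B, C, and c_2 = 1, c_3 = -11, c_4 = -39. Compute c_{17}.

-524211

The three given values yield: 2A + B + 4C = 1; 3A + B + 8C = -11; 4A + B + 16C = -39.
Subtracting the first from the second: A + 4C = -12.
Subtracting the second from the third: A + 8C = -28.
Solving: C = -4, A = 4, then B = 9.
So c_m = 4·m + 9 + (-4)·2^m; at m=17 this is -524211.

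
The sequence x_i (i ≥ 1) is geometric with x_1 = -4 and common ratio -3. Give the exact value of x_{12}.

x_i = (-4)·(-3)^(i-1).
x_{12} = (-4)·(-3)^11 = 708588.

708588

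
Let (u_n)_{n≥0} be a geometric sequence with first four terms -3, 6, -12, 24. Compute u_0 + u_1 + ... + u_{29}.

Common ratio r = -2.
u_n = (-3)·(-2)^(n-0).
S = (-3)·((-2)^30 - 1)/(-2 - 1) = (-3)·(1073741824 - 1)/(-3) = 1073741823.

1073741823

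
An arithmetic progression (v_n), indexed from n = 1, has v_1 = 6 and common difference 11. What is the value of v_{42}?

v_n = 6 + (n - 1)·11.
v_{42} = 6 + 41·11 = 457.

457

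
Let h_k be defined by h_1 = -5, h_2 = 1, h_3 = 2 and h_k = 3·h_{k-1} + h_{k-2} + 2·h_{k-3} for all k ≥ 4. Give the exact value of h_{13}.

Applying the relation repeatedly:
h_4 = -3; h_5 = -5; h_6 = -14; h_7 = -53; h_8 = -183; h_9 = -630; h_{10} = -2179; h_{11} = -7533; h_{12} = -26038; h_{13} = -90005.

-90005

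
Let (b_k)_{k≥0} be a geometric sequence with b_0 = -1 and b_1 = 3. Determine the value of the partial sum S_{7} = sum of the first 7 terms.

-547

Common ratio r = -3.
b_k = (-1)·(-3)^(k-0).
S = (-1)·((-3)^7 - 1)/(-3 - 1) = (-1)·(-2187 - 1)/(-4) = -547.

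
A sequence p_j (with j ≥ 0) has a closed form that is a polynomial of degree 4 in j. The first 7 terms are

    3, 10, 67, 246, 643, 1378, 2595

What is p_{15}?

1st diffs: 7, 57, 179, 397, 735, 1217.
2nd diffs: 50, 122, 218, 338, 482.
3rd diffs: 72, 96, 120, 144.
4th diffs: 24, 24, 24 (constant).
Newton forward-difference form: p_j = 3 + 7·C(j,1) + 50·C(j,2) + 72·C(j,3) + 24·C(j,4).
At j = 15: j = 15, so p_{15} = 3 + 105 + 5250 + 32760 + 32760 = 70878.

70878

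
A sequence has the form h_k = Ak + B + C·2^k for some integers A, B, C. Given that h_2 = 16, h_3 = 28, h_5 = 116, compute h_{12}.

The three given values yield: 2A + B + 4C = 16; 3A + B + 8C = 28; 5A + B + 32C = 116.
Subtracting the first from the second: A + 4C = 12.
Subtracting the second from the third: 2A + 24C = 88.
Solving: C = 4, A = -4, then B = 8.
So h_k = -4·k + 8 + 4·2^k; at k=12 this is 16344.

16344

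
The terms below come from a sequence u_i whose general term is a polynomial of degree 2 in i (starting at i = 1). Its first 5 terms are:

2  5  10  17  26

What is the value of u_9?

1st diffs: 3, 5, 7, 9.
2nd diffs: 2, 2, 2 (constant).
Newton forward-difference form: u_i = 2 + 3·C(i-1,1) + 2·C(i-1,2).
At i = 9: i-1 = 8, so u_9 = 2 + 24 + 56 = 82.

82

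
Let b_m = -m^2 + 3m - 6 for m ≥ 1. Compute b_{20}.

b_{20} = -1·20^2 + 3·20 - 6 = -346.

-346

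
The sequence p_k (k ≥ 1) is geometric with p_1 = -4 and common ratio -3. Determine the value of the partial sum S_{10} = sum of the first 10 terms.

p_k = (-4)·(-3)^(k-1).
S = (-4)·((-3)^10 - 1)/(-3 - 1) = (-4)·(59049 - 1)/(-4) = 59048.

59048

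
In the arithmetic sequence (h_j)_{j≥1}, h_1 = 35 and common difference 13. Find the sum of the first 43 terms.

13244

h_j = 35 + (j - 1)·13.
h_{43} = 581; S = 43·(35 + 581)/2 = 13244.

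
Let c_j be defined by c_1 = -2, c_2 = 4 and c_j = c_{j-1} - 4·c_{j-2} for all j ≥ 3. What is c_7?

172

Applying the relation repeatedly:
c_3 = 12, c_4 = -4, c_5 = -52, c_6 = -36, c_7 = 172.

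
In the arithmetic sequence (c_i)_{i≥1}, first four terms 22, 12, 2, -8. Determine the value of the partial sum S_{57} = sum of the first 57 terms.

-14706

Common difference d = -10.
c_i = 22 + (i - 1)·(-10).
c_{57} = -538; S = 57·(22 + (-538))/2 = -14706.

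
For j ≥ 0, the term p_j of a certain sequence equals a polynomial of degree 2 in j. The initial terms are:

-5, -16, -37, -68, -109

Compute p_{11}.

1st diffs: -11, -21, -31, -41.
2nd diffs: -10, -10, -10 (constant).
Newton forward-difference form: p_j = -5 + (-11)·C(j,1) + (-10)·C(j,2).
At j = 11: j = 11, so p_{11} = -5 - 121 - 550 = -676.

-676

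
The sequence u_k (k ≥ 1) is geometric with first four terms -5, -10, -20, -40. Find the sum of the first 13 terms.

-40955

Common ratio r = 2.
u_k = (-5)·2^(k-1).
S = (-5)·(2^13 - 1)/(2 - 1) = (-5)·(8192 - 1)/(1) = -40955.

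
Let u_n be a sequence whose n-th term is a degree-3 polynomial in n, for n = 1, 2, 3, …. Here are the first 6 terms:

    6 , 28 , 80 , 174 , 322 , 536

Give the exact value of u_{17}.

1st diffs: 22, 52, 94, 148, 214.
2nd diffs: 30, 42, 54, 66.
3rd diffs: 12, 12, 12 (constant).
Newton forward-difference form: u_n = 6 + 22·C(n-1,1) + 30·C(n-1,2) + 12·C(n-1,3).
At n = 17: n-1 = 16, so u_{17} = 6 + 352 + 3600 + 6720 = 10678.

10678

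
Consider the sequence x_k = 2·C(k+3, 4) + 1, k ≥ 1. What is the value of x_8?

661

C(11, 4) = 330, so x_8 = 661.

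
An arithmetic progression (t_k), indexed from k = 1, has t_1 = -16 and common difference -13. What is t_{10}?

t_k = -16 + (k - 1)·(-13).
t_{10} = -16 + 9·(-13) = -133.

-133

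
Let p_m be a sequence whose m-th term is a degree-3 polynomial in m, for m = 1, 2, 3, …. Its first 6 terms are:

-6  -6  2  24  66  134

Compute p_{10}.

786

1st diffs: 0, 8, 22, 42, 68.
2nd diffs: 8, 14, 20, 26.
3rd diffs: 6, 6, 6 (constant).
Newton forward-difference form: p_m = -6 + 8·C(m-1,2) + 6·C(m-1,3).
At m = 10: m-1 = 9, so p_{10} = -6 + 288 + 504 = 786.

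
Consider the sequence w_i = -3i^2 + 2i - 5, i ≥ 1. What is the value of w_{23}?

-1546

w_{23} = -3·23^2 + 2·23 - 5 = -1546.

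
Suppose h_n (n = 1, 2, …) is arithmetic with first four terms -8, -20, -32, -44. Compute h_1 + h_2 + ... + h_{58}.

-20300

Common difference d = -12.
h_n = -8 + (n - 1)·(-12).
h_{58} = -692; S = 58·(-8 + (-692))/2 = -20300.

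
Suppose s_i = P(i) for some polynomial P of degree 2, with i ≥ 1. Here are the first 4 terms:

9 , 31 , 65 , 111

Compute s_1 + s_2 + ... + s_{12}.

1st diffs: 22, 34, 46.
2nd diffs: 12, 12 (constant).
So s_i = 6i^2 + 4i - 1.
Continuing: …, 169, 239, 321, 415, …, s_{12} = 911.
Summing i = 1..12 (12 terms) gives 4200.

4200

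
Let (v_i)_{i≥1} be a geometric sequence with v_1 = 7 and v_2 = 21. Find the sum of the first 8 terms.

22960

Common ratio r = 3.
v_i = 7·3^(i-1).
S = 7·(3^8 - 1)/(3 - 1) = 7·(6561 - 1)/(2) = 22960.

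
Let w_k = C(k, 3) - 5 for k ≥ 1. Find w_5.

5

C(5, 3) = 10, so w_5 = 5.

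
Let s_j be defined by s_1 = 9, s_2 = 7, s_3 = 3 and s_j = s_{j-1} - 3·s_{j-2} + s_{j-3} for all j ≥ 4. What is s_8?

Compute successive terms:
s_4 = -9  s_5 = -11  s_6 = 19  s_7 = 43  s_8 = -25.

-25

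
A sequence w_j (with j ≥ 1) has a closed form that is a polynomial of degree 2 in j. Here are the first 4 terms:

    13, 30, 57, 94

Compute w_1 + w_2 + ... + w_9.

1st diffs: 17, 27, 37.
2nd diffs: 10, 10 (constant).
Newton forward-difference form: w_j = 13 + 17·C(j-1,1) + 10·C(j-1,2).
Continuing: …, 141, 198, 265, 342, …, w_9 = 429.
Summing j = 1..9 (9 terms) gives 1569.

1569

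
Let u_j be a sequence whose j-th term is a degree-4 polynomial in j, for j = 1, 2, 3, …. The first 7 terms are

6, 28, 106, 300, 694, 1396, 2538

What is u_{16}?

1st diffs: 22, 78, 194, 394, 702, 1142.
2nd diffs: 56, 116, 200, 308, 440.
3rd diffs: 60, 84, 108, 132.
4th diffs: 24, 24, 24 (constant).
Newton forward-difference form: u_j = 6 + 22·C(j-1,1) + 56·C(j-1,2) + 60·C(j-1,3) + 24·C(j-1,4).
At j = 16: j-1 = 15, so u_{16} = 6 + 330 + 5880 + 27300 + 32760 = 66276.

66276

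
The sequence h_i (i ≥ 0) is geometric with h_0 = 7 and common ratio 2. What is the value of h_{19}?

h_i = 7·2^(i-0).
h_{19} = 7·2^19 = 3670016.

3670016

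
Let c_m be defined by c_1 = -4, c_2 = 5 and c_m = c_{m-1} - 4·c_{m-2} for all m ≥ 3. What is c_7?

Compute successive terms:
c_3 = 21; c_4 = 1; c_5 = -83; c_6 = -87; c_7 = 245.

245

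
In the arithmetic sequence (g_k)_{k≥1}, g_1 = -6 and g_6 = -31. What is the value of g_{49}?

-246

Common difference d = (-31 - (-6)) / (6 - 1) = -5.
g_k = -6 + (k - 1)·(-5).
g_{49} = -6 + 48·(-5) = -246.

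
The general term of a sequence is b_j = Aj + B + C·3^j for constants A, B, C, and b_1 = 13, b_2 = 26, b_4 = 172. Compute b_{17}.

The three given values yield: A + B + 3C = 13; 2A + B + 9C = 26; 4A + B + 81C = 172.
Subtracting the first from the second: A + 6C = 13.
Subtracting the second from the third: 2A + 72C = 146.
Solving: C = 2, A = 1, then B = 6.
Therefore b_{17} = 17 + 6 + 2·129140163 = 258280349.

258280349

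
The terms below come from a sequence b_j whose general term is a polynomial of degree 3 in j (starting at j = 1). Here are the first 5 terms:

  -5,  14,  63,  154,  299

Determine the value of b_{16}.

1st diffs: 19, 49, 91, 145.
2nd diffs: 30, 42, 54.
3rd diffs: 12, 12 (constant).
Newton forward-difference form: b_j = -5 + 19·C(j-1,1) + 30·C(j-1,2) + 12·C(j-1,3).
At j = 16: j-1 = 15, so b_{16} = -5 + 285 + 3150 + 5460 = 8890.

8890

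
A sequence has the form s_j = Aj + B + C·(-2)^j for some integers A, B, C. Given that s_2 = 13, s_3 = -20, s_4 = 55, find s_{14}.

At j = 2, 3, 4: 2A + B + 4C = 13; 3A + B - 8C = -20; 4A + B + 16C = 55.
Subtracting the first from the second: A - 12C = -33.
Subtracting the second from the third: A + 24C = 75.
Solving: C = 3, A = 3, then B = -5.
Therefore s_{14} = 42 + (-5) + 3·16384 = 49189.

49189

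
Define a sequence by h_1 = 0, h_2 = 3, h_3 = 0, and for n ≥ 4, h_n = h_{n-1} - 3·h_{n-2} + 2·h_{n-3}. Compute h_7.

15

Applying the relation repeatedly:
h_4 = -9;  h_5 = -3;  h_6 = 24;  h_7 = 15.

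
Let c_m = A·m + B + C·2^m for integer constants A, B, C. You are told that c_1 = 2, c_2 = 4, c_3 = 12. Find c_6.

The three given values yield: A + B + 2C = 2; 2A + B + 4C = 4; 3A + B + 8C = 12.
Subtracting the first from the second: A + 2C = 2.
Subtracting the second from the third: A + 4C = 8.
Solving: C = 3, A = -4, then B = 0.
So c_m = -4·m + 0 + 3·2^m; at m=6 this is 168.

168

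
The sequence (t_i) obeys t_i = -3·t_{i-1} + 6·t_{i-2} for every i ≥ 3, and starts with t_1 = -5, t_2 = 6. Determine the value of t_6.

3564

Compute successive terms:
t_3 = -48; t_4 = 180; t_5 = -828; t_6 = 3564.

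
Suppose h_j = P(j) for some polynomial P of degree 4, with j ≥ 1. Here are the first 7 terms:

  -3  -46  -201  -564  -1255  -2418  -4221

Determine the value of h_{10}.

-15510

1st diffs: -43, -155, -363, -691, -1163, -1803.
2nd diffs: -112, -208, -328, -472, -640.
3rd diffs: -96, -120, -144, -168.
4th diffs: -24, -24, -24 (constant).
Newton forward-difference form: h_j = -3 + (-43)·C(j-1,1) + (-112)·C(j-1,2) + (-96)·C(j-1,3) + (-24)·C(j-1,4).
At j = 10: j-1 = 9, so h_{10} = -3 - 387 - 4032 - 8064 - 3024 = -15510.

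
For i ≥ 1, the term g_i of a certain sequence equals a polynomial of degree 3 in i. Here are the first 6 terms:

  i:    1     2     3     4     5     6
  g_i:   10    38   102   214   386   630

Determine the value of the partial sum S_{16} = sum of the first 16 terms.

45520

1st diffs: 28, 64, 112, 172, 244.
2nd diffs: 36, 48, 60, 72.
3rd diffs: 12, 12, 12 (constant).
So g_i = 2i^3 + 6i^2 - 4i + 6.
Continuing: …, 958, 1382, 1914, 2566, …, g_{16} = 9670.
Summing i = 1..16 (16 terms) gives 45520.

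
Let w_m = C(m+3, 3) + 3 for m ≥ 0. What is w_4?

C(7, 3) = 35, so w_4 = 38.

38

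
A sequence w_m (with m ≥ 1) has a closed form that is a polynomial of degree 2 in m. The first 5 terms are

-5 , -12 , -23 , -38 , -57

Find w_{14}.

1st diffs: -7, -11, -15, -19.
2nd diffs: -4, -4, -4 (constant).
Newton forward-difference form: w_m = -5 + (-7)·C(m-1,1) + (-4)·C(m-1,2).
At m = 14: m-1 = 13, so w_{14} = -5 - 91 - 312 = -408.

-408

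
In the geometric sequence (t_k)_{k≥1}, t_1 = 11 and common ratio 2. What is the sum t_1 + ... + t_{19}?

5767157

t_k = 11·2^(k-1).
S = 11·(2^19 - 1)/(2 - 1) = 11·(524288 - 1)/(1) = 5767157.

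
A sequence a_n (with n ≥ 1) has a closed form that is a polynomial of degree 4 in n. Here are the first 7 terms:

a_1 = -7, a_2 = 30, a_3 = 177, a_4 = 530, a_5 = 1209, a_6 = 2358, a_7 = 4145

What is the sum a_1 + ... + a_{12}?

1st diffs: 37, 147, 353, 679, 1149, 1787.
2nd diffs: 110, 206, 326, 470, 638.
3rd diffs: 96, 120, 144, 168.
4th diffs: 24, 24, 24 (constant).
So a_n = n^4 + 6n^3 - 6n^2 - 2n - 6.
Continuing: …, 6762, 10425, 15374, 21873, …, a_{12} = 30210.
Summing n = 1..12 (12 terms) gives 93086.

93086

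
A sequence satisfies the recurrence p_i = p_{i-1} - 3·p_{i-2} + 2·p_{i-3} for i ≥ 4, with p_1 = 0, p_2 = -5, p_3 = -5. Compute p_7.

-50

Compute successive terms:
p_4 = 10, p_5 = 15, p_6 = -25, p_7 = -50.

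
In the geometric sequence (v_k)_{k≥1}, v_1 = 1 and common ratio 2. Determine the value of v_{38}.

137438953472

v_k = 1·2^(k-1).
v_{38} = 1·2^37 = 137438953472.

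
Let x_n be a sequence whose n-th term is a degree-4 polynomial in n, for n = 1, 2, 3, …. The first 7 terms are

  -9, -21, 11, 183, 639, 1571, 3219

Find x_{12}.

33959

1st diffs: -12, 32, 172, 456, 932, 1648.
2nd diffs: 44, 140, 284, 476, 716.
3rd diffs: 96, 144, 192, 240.
4th diffs: 48, 48, 48 (constant).
So x_n = 2n^4 - 4n^3 - 4n^2 - 2n - 1.
Evaluating at n = 12 gives x_{12} = 33959.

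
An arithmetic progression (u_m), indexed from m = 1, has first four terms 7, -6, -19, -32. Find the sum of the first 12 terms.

-774

Common difference d = -13.
u_m = 7 + (m - 1)·(-13).
u_{12} = -136; S = 12·(7 + (-136))/2 = -774.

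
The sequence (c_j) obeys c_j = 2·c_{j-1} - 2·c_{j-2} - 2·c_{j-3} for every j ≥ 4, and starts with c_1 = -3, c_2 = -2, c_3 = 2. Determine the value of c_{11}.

Step forward from the initial values:
c_4 = 14, c_5 = 28, c_6 = 24, c_7 = -36, c_8 = -176, c_9 = -328, c_{10} = -232, c_{11} = 544.

544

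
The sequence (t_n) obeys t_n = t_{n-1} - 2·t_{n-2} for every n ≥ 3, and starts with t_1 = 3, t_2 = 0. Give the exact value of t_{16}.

t_3 = -6; t_4 = -6; t_5 = 6; …; t_{13} = -138; t_{14} = -270; t_{15} = 6; t_{16} = 546.

546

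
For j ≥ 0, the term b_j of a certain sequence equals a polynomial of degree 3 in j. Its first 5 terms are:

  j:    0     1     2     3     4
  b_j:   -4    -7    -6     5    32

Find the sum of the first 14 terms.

1st diffs: -3, 1, 11, 27.
2nd diffs: 4, 10, 16.
3rd diffs: 6, 6 (constant).
Newton forward-difference form: b_j = -4 + (-3)·C(j,1) + 4·C(j,2) + 6·C(j,3).
Continuing: …, 81, 158, 269, 420, …, b_{13} = 1985.
Summing j = 0..13 (14 terms) gives 7133.

7133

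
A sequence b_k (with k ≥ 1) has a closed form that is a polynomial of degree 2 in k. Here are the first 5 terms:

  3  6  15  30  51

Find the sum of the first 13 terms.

1989

1st diffs: 3, 9, 15, 21.
2nd diffs: 6, 6, 6 (constant).
So b_k = 3k^2 - 6k + 6.
Continuing: …, 78, 111, 150, 195, …, b_{13} = 435.
Summing k = 1..13 (13 terms) gives 1989.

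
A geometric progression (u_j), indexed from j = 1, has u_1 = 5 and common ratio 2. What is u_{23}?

u_j = 5·2^(j-1).
u_{23} = 5·2^22 = 20971520.

20971520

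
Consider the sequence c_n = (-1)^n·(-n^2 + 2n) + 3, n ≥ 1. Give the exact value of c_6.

-21

(-1)^6 = 1; -n^2 + 2n at n=6 is -24; so c_6 = -21.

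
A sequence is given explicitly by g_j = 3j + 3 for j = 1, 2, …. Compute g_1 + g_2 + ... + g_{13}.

312

Over j = 1..13: Σj = 91.
Total = (3)·91 + (3)·13 = 312.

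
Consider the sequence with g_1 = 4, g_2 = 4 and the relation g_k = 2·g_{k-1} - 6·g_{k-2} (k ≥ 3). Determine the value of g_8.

g_3 = -16; g_4 = -56; g_5 = -16; g_6 = 304; g_7 = 704; g_8 = -416.

-416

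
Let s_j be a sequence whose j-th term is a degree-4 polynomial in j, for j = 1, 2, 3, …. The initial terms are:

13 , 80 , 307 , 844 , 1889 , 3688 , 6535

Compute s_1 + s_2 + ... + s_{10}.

1st diffs: 67, 227, 537, 1045, 1799, 2847.
2nd diffs: 160, 310, 508, 754, 1048.
3rd diffs: 150, 198, 246, 294.
4th diffs: 48, 48, 48 (constant).
So s_j = 2j^4 + 5j^3 + 2j + 4.
Continuing: 10772, 16789, 25024.
Summing j = 1..10 (10 terms) gives 65941.

65941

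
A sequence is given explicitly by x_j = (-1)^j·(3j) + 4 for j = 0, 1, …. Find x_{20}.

64

(-1)^20 = 1; 3j at j=20 is 60; so x_{20} = 64.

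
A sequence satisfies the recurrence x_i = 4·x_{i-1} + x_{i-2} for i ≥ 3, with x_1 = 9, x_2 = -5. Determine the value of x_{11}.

-1196219

Iterate the recurrence:
x_3 = -11; x_4 = -49; x_5 = -207; x_6 = -877; x_7 = -3715; x_8 = -15737; x_9 = -66663; x_{10} = -282389; x_{11} = -1196219.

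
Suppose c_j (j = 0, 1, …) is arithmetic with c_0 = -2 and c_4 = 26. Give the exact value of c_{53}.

Common difference d = (26 - (-2)) / (4 - 0) = 7.
c_j = -2 + (j - 0)·7.
c_{53} = -2 + 53·7 = 369.

369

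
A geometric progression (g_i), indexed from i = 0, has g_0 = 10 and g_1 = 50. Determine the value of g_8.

3906250

Common ratio r = 5.
g_i = 10·5^(i-0).
g_8 = 10·5^8 = 3906250.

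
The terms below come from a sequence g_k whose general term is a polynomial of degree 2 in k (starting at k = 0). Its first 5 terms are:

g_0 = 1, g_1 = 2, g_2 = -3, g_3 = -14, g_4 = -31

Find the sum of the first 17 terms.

1st diffs: 1, -5, -11, -17.
2nd diffs: -6, -6, -6 (constant).
Newton forward-difference form: g_k = 1 + 1·C(k,1) + (-6)·C(k,2).
Continuing: …, -54, -83, -118, -159, …, g_{16} = -703.
Summing k = 0..16 (17 terms) gives -3927.

-3927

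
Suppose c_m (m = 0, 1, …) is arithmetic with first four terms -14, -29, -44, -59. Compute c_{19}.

-299

Common difference d = -15.
c_m = -14 + (m - 0)·(-15).
c_{19} = -14 + 19·(-15) = -299.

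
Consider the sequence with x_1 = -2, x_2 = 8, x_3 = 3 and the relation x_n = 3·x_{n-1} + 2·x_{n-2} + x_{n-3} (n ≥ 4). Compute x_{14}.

8947723

Compute successive terms:
x_4 = 23; x_5 = 83; x_6 = 298; …; x_{11} = 187473; x_{12} = 680033; x_{13} = 2466728; x_{14} = 8947723.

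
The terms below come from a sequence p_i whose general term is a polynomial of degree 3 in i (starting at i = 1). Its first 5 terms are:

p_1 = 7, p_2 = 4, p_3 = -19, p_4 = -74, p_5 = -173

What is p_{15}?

1st diffs: -3, -23, -55, -99.
2nd diffs: -20, -32, -44.
3rd diffs: -12, -12 (constant).
So p_i = -2i^3 + 2i^2 + 5i + 2.
Evaluating at i = 15 gives p_{15} = -6223.

-6223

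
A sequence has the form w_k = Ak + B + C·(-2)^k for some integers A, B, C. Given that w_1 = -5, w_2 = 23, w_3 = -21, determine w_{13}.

Write the equations: A + B - 2C = -5; 2A + B + 4C = 23; 3A + B - 8C = -21.
Subtracting the first from the second: A + 6C = 28.
Subtracting the second from the third: A - 12C = -44.
Solving: C = 4, A = 4, then B = -1.
So w_k = 4·k + (-1) + 4·(-2)^k; at k=13 this is -32717.

-32717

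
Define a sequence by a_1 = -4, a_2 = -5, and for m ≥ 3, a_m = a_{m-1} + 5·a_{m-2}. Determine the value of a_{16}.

a_3 = -25; a_4 = -50; a_5 = -175; …; a_{13} = -595300; a_{14} = -1654925; a_{15} = -4631425; a_{16} = -12906050.

-12906050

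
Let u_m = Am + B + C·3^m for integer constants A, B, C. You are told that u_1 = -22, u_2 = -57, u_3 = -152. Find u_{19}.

-5811307432

The three given values yield: A + B + 3C = -22; 2A + B + 9C = -57; 3A + B + 27C = -152.
Subtracting the first from the second: A + 6C = -35.
Subtracting the second from the third: A + 18C = -95.
Solving: C = -5, A = -5, then B = -2.
Hence u_{19} = -5·19 + (-2) + (-5)·1162261467 = -5811307432.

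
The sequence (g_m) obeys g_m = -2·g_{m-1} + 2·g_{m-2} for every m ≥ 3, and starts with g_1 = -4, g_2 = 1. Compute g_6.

Step forward from the initial values:
g_3 = -10  g_4 = 22  g_5 = -64  g_6 = 172.

172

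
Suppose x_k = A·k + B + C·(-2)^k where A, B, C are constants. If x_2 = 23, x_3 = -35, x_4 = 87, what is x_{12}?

Plug in k = 2, 3, 4: 2A + B + 4C = 23; 3A + B - 8C = -35; 4A + B + 16C = 87.
Subtracting the first from the second: A - 12C = -58.
Subtracting the second from the third: A + 24C = 122.
Solving: C = 5, A = 2, then B = -1.
So x_k = 2·k + (-1) + 5·(-2)^k; at k=12 this is 20503.

20503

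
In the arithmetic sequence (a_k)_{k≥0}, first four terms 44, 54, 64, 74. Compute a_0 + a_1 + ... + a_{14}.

Common difference d = 10.
a_k = 44 + (k - 0)·10.
a_{14} = 184; S = 15·(44 + 184)/2 = 1710.

1710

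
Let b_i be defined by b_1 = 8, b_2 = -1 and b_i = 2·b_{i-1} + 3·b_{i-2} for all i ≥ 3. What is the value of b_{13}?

b_3 = 22; b_4 = 41; b_5 = 148; …; b_{10} = 34439; b_{11} = 103342; b_{12} = 310001; b_{13} = 930028.
(Characteristic roots are 3 and -1.)

930028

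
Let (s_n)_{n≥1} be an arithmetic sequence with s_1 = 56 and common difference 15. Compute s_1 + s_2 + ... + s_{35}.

s_n = 56 + (n - 1)·15.
s_{35} = 566; S = 35·(56 + 566)/2 = 10885.

10885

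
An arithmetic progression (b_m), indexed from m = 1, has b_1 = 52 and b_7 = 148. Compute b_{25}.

436

Common difference d = (148 - 52) / (7 - 1) = 16.
b_m = 52 + (m - 1)·16.
b_{25} = 52 + 24·16 = 436.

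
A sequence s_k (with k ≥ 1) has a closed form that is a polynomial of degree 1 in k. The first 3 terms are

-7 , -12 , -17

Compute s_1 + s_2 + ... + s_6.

-117

1st diffs: -5, -5 (constant).
So s_k = -5k - 2.
Continuing: -22, -27, -32.
Summing k = 1..6 (6 terms) gives -117.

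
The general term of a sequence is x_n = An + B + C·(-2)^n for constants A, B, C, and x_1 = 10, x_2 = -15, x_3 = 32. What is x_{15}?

At n = 1, 2, 3: A + B - 2C = 10; 2A + B + 4C = -15; 3A + B - 8C = 32.
Subtracting the first from the second: A + 6C = -25.
Subtracting the second from the third: A - 12C = 47.
Solving: C = -4, A = -1, then B = 3.
So x_n = -1·n + 3 + (-4)·(-2)^n; at n=15 this is 131060.

131060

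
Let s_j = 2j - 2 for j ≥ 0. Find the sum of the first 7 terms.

28

Over j = 0..6: Σj = 21.
Total = (2)·21 + (-2)·7 = 28.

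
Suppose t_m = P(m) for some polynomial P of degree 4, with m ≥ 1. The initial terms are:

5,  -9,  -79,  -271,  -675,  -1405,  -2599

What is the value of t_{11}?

-15615

1st diffs: -14, -70, -192, -404, -730, -1194.
2nd diffs: -56, -122, -212, -326, -464.
3rd diffs: -66, -90, -114, -138.
4th diffs: -24, -24, -24 (constant).
Newton forward-difference form: t_m = 5 + (-14)·C(m-1,1) + (-56)·C(m-1,2) + (-66)·C(m-1,3) + (-24)·C(m-1,4).
At m = 11: m-1 = 10, so t_{11} = 5 - 140 - 2520 - 7920 - 5040 = -15615.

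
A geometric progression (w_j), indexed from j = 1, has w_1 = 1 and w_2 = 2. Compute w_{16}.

32768

Common ratio r = 2.
w_j = 1·2^(j-1).
w_{16} = 1·2^15 = 32768.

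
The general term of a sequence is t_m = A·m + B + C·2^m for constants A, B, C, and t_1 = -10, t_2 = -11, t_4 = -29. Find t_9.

Plug in m = 1, 2, 4: A + B + 2C = -10; 2A + B + 4C = -11; 4A + B + 16C = -29.
Subtracting the first from the second: A + 2C = -1.
Subtracting the second from the third: 2A + 12C = -18.
Solving: C = -2, A = 3, then B = -9.
So t_m = 3·m + (-9) + (-2)·2^m; at m=9 this is -1006.

-1006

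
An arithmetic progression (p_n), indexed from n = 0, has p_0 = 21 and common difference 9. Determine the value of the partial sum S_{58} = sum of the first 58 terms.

p_n = 21 + (n - 0)·9.
p_{57} = 534; S = 58·(21 + 534)/2 = 16095.

16095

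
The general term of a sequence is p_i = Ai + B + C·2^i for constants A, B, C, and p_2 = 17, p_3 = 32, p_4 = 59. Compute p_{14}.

49193

At i = 2, 3, 4: 2A + B + 4C = 17; 3A + B + 8C = 32; 4A + B + 16C = 59.
Subtracting the first from the second: A + 4C = 15.
Subtracting the second from the third: A + 8C = 27.
Solving: C = 3, A = 3, then B = -1.
Therefore p_{14} = 42 + (-1) + 3·16384 = 49193.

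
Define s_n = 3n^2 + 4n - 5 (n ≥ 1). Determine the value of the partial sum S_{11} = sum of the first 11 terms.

Over n = 1..11: Σn = 66, Σn² = 506.
Total = (3)·506 + (4)·66 + (-5)·11 = 1727.

1727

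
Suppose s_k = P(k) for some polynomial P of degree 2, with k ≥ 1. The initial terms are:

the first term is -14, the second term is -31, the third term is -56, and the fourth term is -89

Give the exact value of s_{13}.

-746

1st diffs: -17, -25, -33.
2nd diffs: -8, -8 (constant).
Newton forward-difference form: s_k = -14 + (-17)·C(k-1,1) + (-8)·C(k-1,2).
At k = 13: k-1 = 12, so s_{13} = -14 - 204 - 528 = -746.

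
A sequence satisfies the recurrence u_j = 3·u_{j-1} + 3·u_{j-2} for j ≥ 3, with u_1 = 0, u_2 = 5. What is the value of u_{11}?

Compute successive terms:
u_3 = 15;  u_4 = 60;  u_5 = 225;  u_6 = 855;  u_7 = 3240;  u_8 = 12285;  u_9 = 46575;  u_{10} = 176580;  u_{11} = 669465.

669465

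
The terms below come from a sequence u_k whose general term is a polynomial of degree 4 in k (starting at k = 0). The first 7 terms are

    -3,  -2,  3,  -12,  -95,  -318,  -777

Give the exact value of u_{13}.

1st diffs: 1, 5, -15, -83, -223, -459.
2nd diffs: 4, -20, -68, -140, -236.
3rd diffs: -24, -48, -72, -96.
4th diffs: -24, -24, -24 (constant).
So u_k = -k^4 + 2k^3 + 3k^2 - 3k - 3.
Evaluating at k = 13 gives u_{13} = -23702.

-23702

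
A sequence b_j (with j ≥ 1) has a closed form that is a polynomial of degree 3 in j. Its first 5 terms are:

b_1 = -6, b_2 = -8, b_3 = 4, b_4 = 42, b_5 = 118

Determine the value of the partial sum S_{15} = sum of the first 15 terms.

1st diffs: -2, 12, 38, 76.
2nd diffs: 14, 26, 38.
3rd diffs: 12, 12 (constant).
Newton forward-difference form: b_j = -6 + (-2)·C(j-1,1) + 14·C(j-1,2) + 12·C(j-1,3).
Continuing: …, 244, 432, 694, 1042, …, b_{15} = 5608.
Summing j = 1..15 (15 terms) gives 22450.

22450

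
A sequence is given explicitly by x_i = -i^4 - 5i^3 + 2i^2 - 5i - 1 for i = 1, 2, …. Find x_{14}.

-51815

x_{14} = -1·14^4 - 5·14^3 + 2·14^2 - 5·14 - 1 = -51815.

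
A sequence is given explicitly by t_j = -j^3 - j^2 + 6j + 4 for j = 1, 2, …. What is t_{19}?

t_{19} = -1·19^3 - 1·19^2 + 6·19 + 4 = -7102.

-7102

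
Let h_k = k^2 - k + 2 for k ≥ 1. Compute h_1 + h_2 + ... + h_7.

Over k = 1..7: Σk = 28, Σk² = 140.
Total = (1)·140 + (-1)·28 + (2)·7 = 126.

126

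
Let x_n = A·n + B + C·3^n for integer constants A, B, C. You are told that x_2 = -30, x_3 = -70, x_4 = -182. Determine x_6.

-1486

The three given values yield: 2A + B + 9C = -30; 3A + B + 27C = -70; 4A + B + 81C = -182.
Subtracting the first from the second: A + 18C = -40.
Subtracting the second from the third: A + 54C = -112.
Solving: C = -2, A = -4, then B = -4.
Therefore x_6 = -24 + (-4) + (-2)·729 = -1486.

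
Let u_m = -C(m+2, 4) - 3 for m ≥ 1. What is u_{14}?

C(16, 4) = 1820, so u_{14} = -1823.

-1823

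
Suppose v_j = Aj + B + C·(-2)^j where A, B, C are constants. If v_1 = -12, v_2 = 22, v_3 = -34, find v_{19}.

Write the equations: A + B - 2C = -12; 2A + B + 4C = 22; 3A + B - 8C = -34.
Subtracting the first from the second: A + 6C = 34.
Subtracting the second from the third: A - 12C = -56.
Solving: C = 5, A = 4, then B = -6.
Therefore v_{19} = 76 + (-6) + 5·(-524288) = -2621370.

-2621370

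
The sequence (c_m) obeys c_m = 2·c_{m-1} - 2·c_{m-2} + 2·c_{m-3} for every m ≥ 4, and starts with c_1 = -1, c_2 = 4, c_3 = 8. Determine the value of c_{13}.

Step forward from the initial values:
c_4 = 6, c_5 = 4, c_6 = 12, c_7 = 28, c_8 = 40, c_9 = 48, c_{10} = 72, c_{11} = 128, c_{12} = 208, c_{13} = 304.

304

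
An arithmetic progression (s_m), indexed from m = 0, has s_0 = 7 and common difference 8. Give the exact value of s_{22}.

183

s_m = 7 + (m - 0)·8.
s_{22} = 7 + 22·8 = 183.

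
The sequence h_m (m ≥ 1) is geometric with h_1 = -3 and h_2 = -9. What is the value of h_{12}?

Common ratio r = 3.
h_m = (-3)·3^(m-1).
h_{12} = (-3)·3^11 = -531441.

-531441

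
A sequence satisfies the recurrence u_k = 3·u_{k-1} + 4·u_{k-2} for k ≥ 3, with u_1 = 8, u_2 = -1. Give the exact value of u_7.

5741

Step forward from the initial values:
u_3 = 29;  u_4 = 83;  u_5 = 365;  u_6 = 1427;  u_7 = 5741.
(Characteristic roots are 4 and -1.)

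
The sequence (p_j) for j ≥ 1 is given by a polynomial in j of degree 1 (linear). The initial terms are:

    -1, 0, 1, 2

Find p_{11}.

9

1st diffs: 1, 1, 1 (constant).
So p_j = j - 2.
Evaluating at j = 11 gives p_{11} = 9.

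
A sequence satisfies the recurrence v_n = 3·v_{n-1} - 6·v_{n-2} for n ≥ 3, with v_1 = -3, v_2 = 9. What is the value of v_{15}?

-439587

Compute successive terms:
v_3 = 45  v_4 = 81  v_5 = -27  …  v_{12} = -28431  v_{13} = -317115  v_{14} = -780759  v_{15} = -439587.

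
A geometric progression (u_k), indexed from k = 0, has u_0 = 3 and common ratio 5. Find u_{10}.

u_k = 3·5^(k-0).
u_{10} = 3·5^10 = 29296875.

29296875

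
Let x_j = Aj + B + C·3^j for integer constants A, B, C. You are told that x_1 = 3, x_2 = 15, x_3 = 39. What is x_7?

Write the equations: A + B + 3C = 3; 2A + B + 9C = 15; 3A + B + 27C = 39.
Subtracting the first from the second: A + 6C = 12.
Subtracting the second from the third: A + 18C = 24.
Solving: C = 1, A = 6, then B = -6.
So x_j = 6·j + (-6) + 1·3^j; at j=7 this is 2223.

2223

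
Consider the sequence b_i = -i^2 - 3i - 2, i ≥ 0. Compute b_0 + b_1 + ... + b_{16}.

-1938

Over i = 0..16: Σi = 136, Σi² = 1496.
Total = (-1)·1496 + (-3)·136 + (-2)·17 = -1938.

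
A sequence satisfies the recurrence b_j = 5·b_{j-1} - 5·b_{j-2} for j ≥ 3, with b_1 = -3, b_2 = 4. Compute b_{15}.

239921875

Compute successive terms:
b_3 = 35;  b_4 = 155;  b_5 = 600;  …;  b_{12} = 5065625;  b_{13} = 18328125;  b_{14} = 66312500;  b_{15} = 239921875.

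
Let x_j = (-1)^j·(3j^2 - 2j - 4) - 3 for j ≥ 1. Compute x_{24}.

1673

(-1)^24 = 1; 3j^2 - 2j - 4 at j=24 is 1676; so x_{24} = 1673.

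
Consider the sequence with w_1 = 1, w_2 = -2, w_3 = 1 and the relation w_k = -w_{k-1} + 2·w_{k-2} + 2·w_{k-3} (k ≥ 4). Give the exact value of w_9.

1

Step forward from the initial values:
w_4 = -3, w_5 = 1, w_6 = -5, w_7 = 1, w_8 = -9, w_9 = 1.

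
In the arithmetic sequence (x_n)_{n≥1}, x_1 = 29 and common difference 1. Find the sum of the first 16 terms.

x_n = 29 + (n - 1)·1.
x_{16} = 44; S = 16·(29 + 44)/2 = 584.

584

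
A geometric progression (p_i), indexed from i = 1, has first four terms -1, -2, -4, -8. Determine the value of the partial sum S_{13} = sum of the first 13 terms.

-8191

Common ratio r = 2.
p_i = (-1)·2^(i-1).
S = (-1)·(2^13 - 1)/(2 - 1) = (-1)·(8192 - 1)/(1) = -8191.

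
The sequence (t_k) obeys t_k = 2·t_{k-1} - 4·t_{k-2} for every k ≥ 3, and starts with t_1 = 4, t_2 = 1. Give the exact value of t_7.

256

Applying the relation repeatedly:
t_3 = -14; t_4 = -32; t_5 = -8; t_6 = 112; t_7 = 256.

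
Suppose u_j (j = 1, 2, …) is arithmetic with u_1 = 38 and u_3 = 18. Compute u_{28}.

Common difference d = (18 - 38) / (3 - 1) = -10.
u_j = 38 + (j - 1)·(-10).
u_{28} = 38 + 27·(-10) = -232.

-232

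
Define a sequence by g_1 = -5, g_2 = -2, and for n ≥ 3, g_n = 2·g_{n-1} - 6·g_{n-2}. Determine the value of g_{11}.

Step forward from the initial values:
g_3 = 26, g_4 = 64, g_5 = -28, g_6 = -440, g_7 = -712, g_8 = 1216, g_9 = 6704, g_{10} = 6112, g_{11} = -28000.

-28000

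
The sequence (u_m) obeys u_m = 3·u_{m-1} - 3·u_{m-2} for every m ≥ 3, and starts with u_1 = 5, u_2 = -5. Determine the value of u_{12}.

Applying the relation repeatedly:
u_3 = -30; u_4 = -75; u_5 = -135; u_6 = -180; u_7 = -135; u_8 = 135; u_9 = 810; u_{10} = 2025; u_{11} = 3645; u_{12} = 4860.

4860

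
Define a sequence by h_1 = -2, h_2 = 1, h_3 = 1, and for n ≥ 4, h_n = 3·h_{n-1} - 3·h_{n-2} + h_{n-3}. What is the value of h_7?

-29

Iterate the recurrence:
h_4 = -2;  h_5 = -8;  h_6 = -17;  h_7 = -29.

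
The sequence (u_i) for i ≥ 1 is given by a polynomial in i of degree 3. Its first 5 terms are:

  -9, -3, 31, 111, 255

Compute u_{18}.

1st diffs: 6, 34, 80, 144.
2nd diffs: 28, 46, 64.
3rd diffs: 18, 18 (constant).
Newton forward-difference form: u_i = -9 + 6·C(i-1,1) + 28·C(i-1,2) + 18·C(i-1,3).
At i = 18: i-1 = 17, so u_{18} = -9 + 102 + 3808 + 12240 = 16141.

16141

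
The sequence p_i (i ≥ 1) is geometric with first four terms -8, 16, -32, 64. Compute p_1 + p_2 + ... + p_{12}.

Common ratio r = -2.
p_i = (-8)·(-2)^(i-1).
S = (-8)·((-2)^12 - 1)/(-2 - 1) = (-8)·(4096 - 1)/(-3) = 10920.

10920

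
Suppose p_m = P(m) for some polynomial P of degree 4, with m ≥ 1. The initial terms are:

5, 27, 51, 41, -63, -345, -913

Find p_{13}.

1st diffs: 22, 24, -10, -104, -282, -568.
2nd diffs: 2, -34, -94, -178, -286.
3rd diffs: -36, -60, -84, -108.
4th diffs: -24, -24, -24 (constant).
So p_m = -m^4 + 4m^3 + 2m^2 + 3m - 3.
Evaluating at m = 13 gives p_{13} = -19399.

-19399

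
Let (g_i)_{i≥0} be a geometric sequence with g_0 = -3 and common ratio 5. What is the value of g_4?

-1875

g_i = (-3)·5^(i-0).
g_4 = (-3)·5^4 = -1875.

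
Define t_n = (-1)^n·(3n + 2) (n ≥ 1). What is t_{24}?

(-1)^24 = 1; 3n + 2 at n=24 is 74; so t_{24} = 74.

74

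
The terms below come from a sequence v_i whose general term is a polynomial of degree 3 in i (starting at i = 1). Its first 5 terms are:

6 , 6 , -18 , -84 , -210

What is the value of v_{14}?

1st diffs: 0, -24, -66, -126.
2nd diffs: -24, -42, -60.
3rd diffs: -18, -18 (constant).
So v_i = -3i^3 + 6i^2 + 3i.
Evaluating at i = 14 gives v_{14} = -7014.

-7014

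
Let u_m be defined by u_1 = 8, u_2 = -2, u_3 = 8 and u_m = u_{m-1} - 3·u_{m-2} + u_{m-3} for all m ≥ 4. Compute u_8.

154

Iterate the recurrence:
u_4 = 22;  u_5 = -4;  u_6 = -62;  u_7 = -28;  u_8 = 154.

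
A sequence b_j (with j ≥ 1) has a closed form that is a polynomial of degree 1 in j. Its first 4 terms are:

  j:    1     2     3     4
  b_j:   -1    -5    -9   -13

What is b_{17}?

-65

1st diffs: -4, -4, -4 (constant).
So b_j = -4j + 3.
Evaluating at j = 17 gives b_{17} = -65.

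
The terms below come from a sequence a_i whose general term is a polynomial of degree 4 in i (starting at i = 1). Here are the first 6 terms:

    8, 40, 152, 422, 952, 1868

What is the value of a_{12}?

1st diffs: 32, 112, 270, 530, 916.
2nd diffs: 80, 158, 260, 386.
3rd diffs: 78, 102, 126.
4th diffs: 24, 24 (constant).
So a_i = i^4 + 3i^3 - 3i^2 + 5i + 2.
Evaluating at i = 12 gives a_{12} = 25550.

25550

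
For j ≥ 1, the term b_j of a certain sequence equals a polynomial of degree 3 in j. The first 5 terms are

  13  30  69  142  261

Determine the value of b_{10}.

1966

1st diffs: 17, 39, 73, 119.
2nd diffs: 22, 34, 46.
3rd diffs: 12, 12 (constant).
Newton forward-difference form: b_j = 13 + 17·C(j-1,1) + 22·C(j-1,2) + 12·C(j-1,3).
At j = 10: j-1 = 9, so b_{10} = 13 + 153 + 792 + 1008 = 1966.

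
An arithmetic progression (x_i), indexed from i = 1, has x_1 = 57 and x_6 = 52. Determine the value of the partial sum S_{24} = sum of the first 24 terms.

1092

Common difference d = (52 - 57) / (6 - 1) = -1.
x_i = 57 + (i - 1)·(-1).
x_{24} = 34; S = 24·(57 + 34)/2 = 1092.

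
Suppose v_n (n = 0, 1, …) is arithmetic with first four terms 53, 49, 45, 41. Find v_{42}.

Common difference d = -4.
v_n = 53 + (n - 0)·(-4).
v_{42} = 53 + 42·(-4) = -115.

-115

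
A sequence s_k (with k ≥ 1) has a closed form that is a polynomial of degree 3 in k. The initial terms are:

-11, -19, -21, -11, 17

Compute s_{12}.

1st diffs: -8, -2, 10, 28.
2nd diffs: 6, 12, 18.
3rd diffs: 6, 6 (constant).
Newton forward-difference form: s_k = -11 + (-8)·C(k-1,1) + 6·C(k-1,2) + 6·C(k-1,3).
At k = 12: k-1 = 11, so s_{12} = -11 - 88 + 330 + 990 = 1221.

1221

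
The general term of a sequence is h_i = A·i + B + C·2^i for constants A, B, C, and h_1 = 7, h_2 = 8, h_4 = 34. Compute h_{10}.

3028

Write the equations: A + B + 2C = 7; 2A + B + 4C = 8; 4A + B + 16C = 34.
Subtracting the first from the second: A + 2C = 1.
Subtracting the second from the third: 2A + 12C = 26.
Solving: C = 3, A = -5, then B = 6.
Hence h_{10} = -5·10 + 6 + 3·1024 = 3028.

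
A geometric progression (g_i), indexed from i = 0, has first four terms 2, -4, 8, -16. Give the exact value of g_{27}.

Common ratio r = -2.
g_i = 2·(-2)^(i-0).
g_{27} = 2·(-2)^27 = -268435456.

-268435456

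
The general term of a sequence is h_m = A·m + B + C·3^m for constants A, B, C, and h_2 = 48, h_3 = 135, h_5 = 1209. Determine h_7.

The three given values yield: 2A + B + 9C = 48; 3A + B + 27C = 135; 5A + B + 243C = 1209.
Subtracting the first from the second: A + 18C = 87.
Subtracting the second from the third: 2A + 216C = 1074.
Solving: C = 5, A = -3, then B = 9.
So h_m = -3·m + 9 + 5·3^m; at m=7 this is 10923.

10923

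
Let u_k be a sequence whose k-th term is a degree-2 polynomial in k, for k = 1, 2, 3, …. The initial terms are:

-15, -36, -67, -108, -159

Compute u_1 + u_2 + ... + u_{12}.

1st diffs: -21, -31, -41, -51.
2nd diffs: -10, -10, -10 (constant).
Newton forward-difference form: u_k = -15 + (-21)·C(k-1,1) + (-10)·C(k-1,2).
Continuing: …, -220, -291, -372, -463, …, u_{12} = -796.
Summing k = 1..12 (12 terms) gives -3766.

-3766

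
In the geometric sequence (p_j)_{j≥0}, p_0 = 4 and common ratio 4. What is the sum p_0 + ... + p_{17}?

91625968980

p_j = 4·4^(j-0).
S = 4·(4^18 - 1)/(4 - 1) = 4·(68719476736 - 1)/(3) = 91625968980.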